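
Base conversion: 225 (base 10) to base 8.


225 (base 10) = 225 (decimal)
225 (decimal) = 341 (base 8)


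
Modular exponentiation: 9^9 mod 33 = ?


9^1 mod 33 = 9
9^2 mod 33 = 15
9^3 mod 33 = 3
9^4 mod 33 = 27
9^5 mod 33 = 12
9^6 mod 33 = 9
9^7 mod 33 = 15
9^8 mod 33 = 3
9^9 mod 33 = 27


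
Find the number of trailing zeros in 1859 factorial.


floor(1859/5) = 371
floor(1859/25) = 74
floor(1859/125) = 14
floor(1859/625) = 2
Total = 461

461 trailing zeros


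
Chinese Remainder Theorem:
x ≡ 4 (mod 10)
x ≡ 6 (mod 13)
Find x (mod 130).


M = 10*13 = 130
M1 = M/10 = 13, M2 = M/13 = 10
M1^(-1) mod 10 = 7, M2^(-1) mod 13 = 4
x = 4*13*7 + 6*10*4 = 604
604 mod 130 = 84
Check: 84 mod 10 = 4 ✓, 84 mod 13 = 6 ✓

x ≡ 84 (mod 130)


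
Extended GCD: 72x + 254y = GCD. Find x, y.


Tabular extended Euclidean (each row: r = 72*s + 254*t):
r=72, s=1, t=0
r=254, s=0, t=1
q=0: r=72, s=1, t=0   [72*(1) + 254*(0) = 72]
q=3: r=38, s=-3, t=1   [72*(-3) + 254*(1) = 38]
q=1: r=34, s=4, t=-1   [72*(4) + 254*(-1) = 34]
q=1: r=4, s=-7, t=2   [72*(-7) + 254*(2) = 4]
q=8: r=2, s=60, t=-17   [72*(60) + 254*(-17) = 2]
q=2: r=0, s=-127, t=36   [72*(-127) + 254*(36) = 0]
GCD = 2; from the row with r=2: x=60, y=-17
Check: 72*(60) + 254*(-17) = 4320 - 4318 = 2

GCD = 2, x = 60, y = -17


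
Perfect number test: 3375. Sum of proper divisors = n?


Proper divisors of 3375: 1, 3, 5, 9, 15, 25, 27, 45, 75, 125, 135, 225, 375, 675, 1125
Sum = 1 + 3 + 5 + 9 + 15 + 25 + 27 + 45 + 75 + 125 + 135 + 225 + 375 + 675 + 1125 = 2865

No, 3375 is not perfect (2865 ≠ 3375)


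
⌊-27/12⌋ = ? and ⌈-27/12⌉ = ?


-27/12 = -2.2500
floor = -3
ceil = -2

floor = -3, ceil = -2


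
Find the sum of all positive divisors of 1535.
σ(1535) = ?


Divisors of 1535: 1, 5, 307, 1535
Sum = 1 + 5 + 307 + 1535 = 1848

σ(1535) = 1848


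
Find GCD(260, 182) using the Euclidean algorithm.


260 = 1 * 182 + 78
182 = 2 * 78 + 26
78 = 3 * 26 + 0
GCD = 26


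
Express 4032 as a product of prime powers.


4032 / 2 = 2016
2016 / 2 = 1008
1008 / 2 = 504
504 / 2 = 252
252 / 2 = 126
126 / 2 = 63
63 / 3 = 21
21 / 3 = 7
7 / 7 = 1
4032 = 2^6 × 3^2 × 7


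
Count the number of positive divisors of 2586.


2586 = 2^1 × 3^1 × 431^1
d(2586) = (1+1) × (1+1) × (1+1) = 8

8 divisors


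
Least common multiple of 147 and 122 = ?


GCD(147, 122) = 1
LCM = 147*122/1 = 17934/1 = 17934

LCM = 17934


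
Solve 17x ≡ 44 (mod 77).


GCD(17, 77) = 1, unique solution
a^(-1) mod 77 = 68
x = 68 * 44 mod 77 = 66

x ≡ 66 (mod 77)


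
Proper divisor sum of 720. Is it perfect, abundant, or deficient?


Proper divisors: 1, 2, 3, 4, 5, 6, 8, 9, 10, 12, 15, 16, 18, 20, 24, 30, 36, 40, 45, 48, 60, 72, 80, 90, 120, 144, 180, 240, 360
Sum = 1 + 2 + 3 + 4 + 5 + 6 + 8 + 9 + 10 + 12 + 15 + 16 + 18 + 20 + 24 + 30 + 36 + 40 + 45 + 48 + 60 + 72 + 80 + 90 + 120 + 144 + 180 + 240 + 360 = 1698
1698 > 720 → abundant

s(720) = 1698 (abundant)


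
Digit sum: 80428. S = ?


8 + 0 + 4 + 2 + 8 = 22


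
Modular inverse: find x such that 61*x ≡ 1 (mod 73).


Use the extended Euclidean algorithm on (73, 61); each row r = 73*s + 61*t:
r=73, s=1, t=0
r=61, s=0, t=1
q=1: r=12, s=1, t=-1   [73*(1) + 61*(-1) = 12]
q=5: r=1, s=-5, t=6   [73*(-5) + 61*(6) = 1]
q=12: r=0, s=61, t=-73   [73*(61) + 61*(-73) = 0]
GCD = 1 with t = 6, so 61*(6) ≡ 1 (mod 73)
Inverse = 6 mod 73 = 6
Check: 61 * 6 = 366 ≡ 1 (mod 73)

61^(-1) ≡ 6 (mod 73)


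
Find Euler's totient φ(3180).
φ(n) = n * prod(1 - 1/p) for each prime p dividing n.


3180 = 2^2 × 3 × 5 × 53
Prime factors: 2, 3, 5, 53
φ(3180) = 3180 × (1-1/2) × (1-1/3) × (1-1/5) × (1-1/53)
= 3180 × 1/2 × 2/3 × 4/5 × 52/53 = 832

φ(3180) = 832


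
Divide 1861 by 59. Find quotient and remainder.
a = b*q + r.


1861 = 59 * 31 + 32
Check: 1829 + 32 = 1861

q = 31, r = 32


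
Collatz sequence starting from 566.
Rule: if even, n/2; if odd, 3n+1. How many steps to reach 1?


566 → 283 → 850 → 425 → 1276 → 638 → 319 → 958 → 479 → 1438 → 719 → 2158 → 1079 → 3238 → 1619 → 4858 → 2429 → 7288 → 3644 → 1822 → 911 → 2734 → 1367 → 4102 → 2051 → 6154 → 3077 → 9232 → 4616 → 2308 → 1154 → 577 → 1732 → 866 → 433 → 1300 → 650 → 325 → 976 → 488 → 244 → 122 → 61 → 184 → 92 → 46 → 23 → 70 → 35 → 106 → 53 → 160 → 80 → 40 → 20 → 10 → 5 → 16 → 8 → 4 → 2 → 1
Total steps = 61

61 steps


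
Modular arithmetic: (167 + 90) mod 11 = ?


167 + 90 = 257
257 mod 11 = 4


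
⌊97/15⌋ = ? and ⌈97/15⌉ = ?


97/15 = 6.4667
floor = 6
ceil = 7

floor = 6, ceil = 7


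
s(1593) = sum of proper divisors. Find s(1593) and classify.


Proper divisors: 1, 3, 9, 27, 59, 177, 531
Sum = 1 + 3 + 9 + 27 + 59 + 177 + 531 = 807
807 < 1593 → deficient

s(1593) = 807 (deficient)


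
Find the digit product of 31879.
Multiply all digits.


3 × 1 × 8 × 7 × 9 = 1512


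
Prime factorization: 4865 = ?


4865 / 5 = 973
973 / 7 = 139
139 / 139 = 1
4865 = 5 × 7 × 139


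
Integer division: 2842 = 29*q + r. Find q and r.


2842 = 29 * 98 + 0
Check: 2842 + 0 = 2842

q = 98, r = 0


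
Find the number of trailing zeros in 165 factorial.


floor(165/5) = 33
floor(165/25) = 6
floor(165/125) = 1
Total = 40

40 trailing zeros


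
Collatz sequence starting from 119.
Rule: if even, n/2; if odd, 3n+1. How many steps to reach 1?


119 → 358 → 179 → 538 → 269 → 808 → 404 → 202 → 101 → 304 → 152 → 76 → 38 → 19 → 58 → 29 → 88 → 44 → 22 → 11 → 34 → 17 → 52 → 26 → 13 → 40 → 20 → 10 → 5 → 16 → 8 → 4 → 2 → 1
Total steps = 33

33 steps


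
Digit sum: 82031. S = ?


8 + 2 + 0 + 3 + 1 = 14


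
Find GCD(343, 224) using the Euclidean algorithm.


343 = 1 * 224 + 119
224 = 1 * 119 + 105
119 = 1 * 105 + 14
105 = 7 * 14 + 7
14 = 2 * 7 + 0
GCD = 7


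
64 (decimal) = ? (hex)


64 (base 10) = 64 (decimal)
64 (decimal) = 40 (base 16)


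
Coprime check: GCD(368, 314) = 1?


Euclidean algorithm:
368 = 1 * 314 + 54
314 = 5 * 54 + 44
54 = 1 * 44 + 10
44 = 4 * 10 + 4
10 = 2 * 4 + 2
4 = 2 * 2 + 0
GCD(368, 314) = 2

No, not coprime (GCD = 2)


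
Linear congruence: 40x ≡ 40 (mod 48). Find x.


GCD(40, 48) = 8 divides 40
Divide: 5x ≡ 5 (mod 6)
x ≡ 1 (mod 6)


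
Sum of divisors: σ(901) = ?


Divisors of 901: 1, 17, 53, 901
Sum = 1 + 17 + 53 + 901 = 972

σ(901) = 972


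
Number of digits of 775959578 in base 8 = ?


775959578 in base 8 = 5620032032
Number of digits = 10

10 digits (base 8)


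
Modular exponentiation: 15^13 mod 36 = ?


15^1 mod 36 = 15
15^2 mod 36 = 9
15^3 mod 36 = 27
15^4 mod 36 = 9
15^5 mod 36 = 27
15^6 mod 36 = 9
15^7 mod 36 = 27
15^8 mod 36 = 9
15^9 mod 36 = 27
15^10 mod 36 = 9
15^11 mod 36 = 27
15^12 mod 36 = 9
15^13 mod 36 = 27


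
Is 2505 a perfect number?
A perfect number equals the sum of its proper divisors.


Proper divisors of 2505: 1, 3, 5, 15, 167, 501, 835
Sum = 1 + 3 + 5 + 15 + 167 + 501 + 835 = 1527

No, 2505 is not perfect (1527 ≠ 2505)


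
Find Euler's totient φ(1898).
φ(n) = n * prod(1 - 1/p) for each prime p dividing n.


1898 = 2 × 13 × 73
Prime factors: 2, 13, 73
φ(1898) = 1898 × (1-1/2) × (1-1/13) × (1-1/73)
= 1898 × 1/2 × 12/13 × 72/73 = 864

φ(1898) = 864


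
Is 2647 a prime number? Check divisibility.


Check divisors up to sqrt(2647) = 51.4490
No divisors found.
2647 is prime.

Yes, 2647 is prime


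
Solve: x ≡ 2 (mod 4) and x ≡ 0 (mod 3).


M = 4*3 = 12
M1 = M/4 = 3, M2 = M/3 = 4
M1^(-1) mod 4 = 3, M2^(-1) mod 3 = 1
x = 2*3*3 + 0*4*1 = 18
18 mod 12 = 6
Check: 6 mod 4 = 2 ✓, 6 mod 3 = 0 ✓

x ≡ 6 (mod 12)


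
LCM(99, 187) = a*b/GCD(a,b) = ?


GCD(99, 187) = 11
LCM = 99*187/11 = 18513/11 = 1683

LCM = 1683


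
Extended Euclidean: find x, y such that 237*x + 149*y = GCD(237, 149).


Tabular extended Euclidean (each row: r = 237*s + 149*t):
r=237, s=1, t=0
r=149, s=0, t=1
q=1: r=88, s=1, t=-1   [237*(1) + 149*(-1) = 88]
q=1: r=61, s=-1, t=2   [237*(-1) + 149*(2) = 61]
q=1: r=27, s=2, t=-3   [237*(2) + 149*(-3) = 27]
q=2: r=7, s=-5, t=8   [237*(-5) + 149*(8) = 7]
q=3: r=6, s=17, t=-27   [237*(17) + 149*(-27) = 6]
q=1: r=1, s=-22, t=35   [237*(-22) + 149*(35) = 1]
q=6: r=0, s=149, t=-237   [237*(149) + 149*(-237) = 0]
GCD = 1; from the row with r=1: x=-22, y=35
Check: 237*(-22) + 149*(35) = -5214 + 5215 = 1

GCD = 1, x = -22, y = 35


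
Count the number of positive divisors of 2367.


2367 = 3^2 × 263^1
d(2367) = (2+1) × (1+1) = 6

6 divisors


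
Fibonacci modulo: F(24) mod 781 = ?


F(k) mod 781 for k=1..24:
1, 1, 2, 3, 5, 8, 13, 21, 34, 55, 89, 144, 233, 377, 610, 206, 35, 241, 276, 517, 12, 529, 541, 289
F(24) mod 781 = 289


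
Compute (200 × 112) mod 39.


200 × 112 = 22400
22400 mod 39 = 14


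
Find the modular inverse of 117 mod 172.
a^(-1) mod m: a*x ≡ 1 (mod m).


Use the extended Euclidean algorithm on (172, 117); each row r = 172*s + 117*t:
r=172, s=1, t=0
r=117, s=0, t=1
q=1: r=55, s=1, t=-1   [172*(1) + 117*(-1) = 55]
q=2: r=7, s=-2, t=3   [172*(-2) + 117*(3) = 7]
q=7: r=6, s=15, t=-22   [172*(15) + 117*(-22) = 6]
q=1: r=1, s=-17, t=25   [172*(-17) + 117*(25) = 1]
q=6: r=0, s=117, t=-172   [172*(117) + 117*(-172) = 0]
GCD = 1 with t = 25, so 117*(25) ≡ 1 (mod 172)
Inverse = 25 mod 172 = 25
Check: 117 * 25 = 2925 ≡ 1 (mod 172)

117^(-1) ≡ 25 (mod 172)


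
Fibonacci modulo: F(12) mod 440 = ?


F(k) mod 440 for k=1..12:
1, 1, 2, 3, 5, 8, 13, 21, 34, 55, 89, 144
F(12) mod 440 = 144


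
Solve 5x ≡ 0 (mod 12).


GCD(5, 12) = 1, unique solution
a^(-1) mod 12 = 5
x = 5 * 0 mod 12 = 0

x ≡ 0 (mod 12)


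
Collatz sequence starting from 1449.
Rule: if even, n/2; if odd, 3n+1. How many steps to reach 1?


1449 → 4348 → 2174 → 1087 → 3262 → 1631 → 4894 → 2447 → 7342 → 3671 → 11014 → 5507 → 16522 → 8261 → 24784 → 12392 → 6196 → 3098 → 1549 → 4648 → 2324 → 1162 → 581 → 1744 → 872 → 436 → 218 → 109 → 328 → 164 → 82 → 41 → 124 → 62 → 31 → 94 → 47 → 142 → 71 → 214 → 107 → 322 → 161 → 484 → 242 → 121 → 364 → 182 → 91 → 274 → 137 → 412 → 206 → 103 → 310 → 155 → 466 → 233 → 700 → 350 → 175 → 526 → 263 → 790 → 395 → 1186 → 593 → 1780 → 890 → 445 → 1336 → 668 → 334 → 167 → 502 → 251 → 754 → 377 → 1132 → 566 → 283 → 850 → 425 → 1276 → 638 → 319 → 958 → 479 → 1438 → 719 → 2158 → 1079 → 3238 → 1619 → 4858 → 2429 → 7288 → 3644 → 1822 → 911 → 2734 → 1367 → 4102 → 2051 → 6154 → 3077 → 9232 → 4616 → 2308 → 1154 → 577 → 1732 → 866 → 433 → 1300 → 650 → 325 → 976 → 488 → 244 → 122 → 61 → 184 → 92 → 46 → 23 → 70 → 35 → 106 → 53 → 160 → 80 → 40 → 20 → 10 → 5 → 16 → 8 → 4 → 2 → 1
Total steps = 140

140 steps


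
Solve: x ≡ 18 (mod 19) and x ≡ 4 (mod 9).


M = 19*9 = 171
M1 = M/19 = 9, M2 = M/9 = 19
M1^(-1) mod 19 = 17, M2^(-1) mod 9 = 1
x = 18*9*17 + 4*19*1 = 2830
2830 mod 171 = 94
Check: 94 mod 19 = 18 ✓, 94 mod 9 = 4 ✓

x ≡ 94 (mod 171)


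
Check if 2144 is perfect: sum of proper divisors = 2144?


Proper divisors of 2144: 1, 2, 4, 8, 16, 32, 67, 134, 268, 536, 1072
Sum = 1 + 2 + 4 + 8 + 16 + 32 + 67 + 134 + 268 + 536 + 1072 = 2140

No, 2144 is not perfect (2140 ≠ 2144)


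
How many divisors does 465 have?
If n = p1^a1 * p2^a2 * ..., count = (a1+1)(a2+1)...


465 = 3^1 × 5^1 × 31^1
d(465) = (1+1) × (1+1) × (1+1) = 8

8 divisors


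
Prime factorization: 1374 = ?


1374 / 2 = 687
687 / 3 = 229
229 / 229 = 1
1374 = 2 × 3 × 229


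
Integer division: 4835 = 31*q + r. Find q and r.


4835 = 31 * 155 + 30
Check: 4805 + 30 = 4835

q = 155, r = 30


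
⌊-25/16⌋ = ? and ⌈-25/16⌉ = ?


-25/16 = -1.5625
floor = -2
ceil = -1

floor = -2, ceil = -1


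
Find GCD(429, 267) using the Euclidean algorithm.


429 = 1 * 267 + 162
267 = 1 * 162 + 105
162 = 1 * 105 + 57
105 = 1 * 57 + 48
57 = 1 * 48 + 9
48 = 5 * 9 + 3
9 = 3 * 3 + 0
GCD = 3


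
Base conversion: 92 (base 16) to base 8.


92 (base 16) = 146 (decimal)
146 (decimal) = 222 (base 8)


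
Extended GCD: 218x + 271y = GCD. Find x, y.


Tabular extended Euclidean (each row: r = 218*s + 271*t):
r=218, s=1, t=0
r=271, s=0, t=1
q=0: r=218, s=1, t=0   [218*(1) + 271*(0) = 218]
q=1: r=53, s=-1, t=1   [218*(-1) + 271*(1) = 53]
q=4: r=6, s=5, t=-4   [218*(5) + 271*(-4) = 6]
q=8: r=5, s=-41, t=33   [218*(-41) + 271*(33) = 5]
q=1: r=1, s=46, t=-37   [218*(46) + 271*(-37) = 1]
q=5: r=0, s=-271, t=218   [218*(-271) + 271*(218) = 0]
GCD = 1; from the row with r=1: x=46, y=-37
Check: 218*(46) + 271*(-37) = 10028 - 10027 = 1

GCD = 1, x = 46, y = -37


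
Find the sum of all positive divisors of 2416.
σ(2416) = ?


Divisors of 2416: 1, 2, 4, 8, 16, 151, 302, 604, 1208, 2416
Sum = 1 + 2 + 4 + 8 + 16 + 151 + 302 + 604 + 1208 + 2416 = 4712

σ(2416) = 4712


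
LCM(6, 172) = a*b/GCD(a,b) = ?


GCD(6, 172) = 2
LCM = 6*172/2 = 1032/2 = 516

LCM = 516


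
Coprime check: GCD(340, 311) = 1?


Euclidean algorithm:
340 = 1 * 311 + 29
311 = 10 * 29 + 21
29 = 1 * 21 + 8
21 = 2 * 8 + 5
8 = 1 * 5 + 3
5 = 1 * 3 + 2
3 = 1 * 2 + 1
2 = 2 * 1 + 0
GCD(340, 311) = 1

Yes, coprime (GCD = 1)


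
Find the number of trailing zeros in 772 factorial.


floor(772/5) = 154
floor(772/25) = 30
floor(772/125) = 6
floor(772/625) = 1
Total = 191

191 trailing zeros


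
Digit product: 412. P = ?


4 × 1 × 2 = 8


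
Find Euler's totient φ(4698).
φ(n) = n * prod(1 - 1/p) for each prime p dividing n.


4698 = 2 × 3^4 × 29
Prime factors: 2, 3, 29
φ(4698) = 4698 × (1-1/2) × (1-1/3) × (1-1/29)
= 4698 × 1/2 × 2/3 × 28/29 = 1512

φ(4698) = 1512


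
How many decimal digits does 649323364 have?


649323364 has 9 digits in base 10
floor(log10(649323364)) + 1 = floor(8.8125) + 1 = 9

9 digits (base 10)


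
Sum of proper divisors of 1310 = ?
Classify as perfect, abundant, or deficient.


Proper divisors: 1, 2, 5, 10, 131, 262, 655
Sum = 1 + 2 + 5 + 10 + 131 + 262 + 655 = 1066
1066 < 1310 → deficient

s(1310) = 1066 (deficient)


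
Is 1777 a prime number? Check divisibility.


Check divisors up to sqrt(1777) = 42.1545
No divisors found.
1777 is prime.

Yes, 1777 is prime


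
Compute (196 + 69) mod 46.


196 + 69 = 265
265 mod 46 = 35


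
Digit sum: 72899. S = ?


7 + 2 + 8 + 9 + 9 = 35


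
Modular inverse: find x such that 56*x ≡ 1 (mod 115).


Use the extended Euclidean algorithm on (115, 56); each row r = 115*s + 56*t:
r=115, s=1, t=0
r=56, s=0, t=1
q=2: r=3, s=1, t=-2   [115*(1) + 56*(-2) = 3]
q=18: r=2, s=-18, t=37   [115*(-18) + 56*(37) = 2]
q=1: r=1, s=19, t=-39   [115*(19) + 56*(-39) = 1]
q=2: r=0, s=-56, t=115   [115*(-56) + 56*(115) = 0]
GCD = 1 with t = -39, so 56*(-39) ≡ 1 (mod 115)
Inverse = -39 mod 115 = 76
Check: 56 * 76 = 4256 ≡ 1 (mod 115)

56^(-1) ≡ 76 (mod 115)


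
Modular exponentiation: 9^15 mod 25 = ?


9^1 mod 25 = 9
9^2 mod 25 = 6
9^3 mod 25 = 4
9^4 mod 25 = 11
9^5 mod 25 = 24
9^6 mod 25 = 16
9^7 mod 25 = 19
9^8 mod 25 = 21
9^9 mod 25 = 14
9^10 mod 25 = 1
9^11 mod 25 = 9
9^12 mod 25 = 6
9^13 mod 25 = 4
9^14 mod 25 = 11
9^15 mod 25 = 24


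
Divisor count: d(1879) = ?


1879 = 1879^1
d(1879) = (1+1) = 2

2 divisors


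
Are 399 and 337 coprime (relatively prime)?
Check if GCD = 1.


Euclidean algorithm:
399 = 1 * 337 + 62
337 = 5 * 62 + 27
62 = 2 * 27 + 8
27 = 3 * 8 + 3
8 = 2 * 3 + 2
3 = 1 * 2 + 1
2 = 2 * 1 + 0
GCD(399, 337) = 1

Yes, coprime (GCD = 1)


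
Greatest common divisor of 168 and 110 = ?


168 = 1 * 110 + 58
110 = 1 * 58 + 52
58 = 1 * 52 + 6
52 = 8 * 6 + 4
6 = 1 * 4 + 2
4 = 2 * 2 + 0
GCD = 2


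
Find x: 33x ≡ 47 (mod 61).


GCD(33, 61) = 1, unique solution
a^(-1) mod 61 = 37
x = 37 * 47 mod 61 = 31

x ≡ 31 (mod 61)


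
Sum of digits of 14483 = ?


1 + 4 + 4 + 8 + 3 = 20


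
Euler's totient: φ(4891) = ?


4891 = 67 × 73
Prime factors: 67, 73
φ(4891) = 4891 × (1-1/67) × (1-1/73)
= 4891 × 66/67 × 72/73 = 4752

φ(4891) = 4752


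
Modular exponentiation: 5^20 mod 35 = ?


5^1 mod 35 = 5
5^2 mod 35 = 25
5^3 mod 35 = 20
5^4 mod 35 = 30
5^5 mod 35 = 10
5^6 mod 35 = 15
5^7 mod 35 = 5
5^8 mod 35 = 25
5^9 mod 35 = 20
5^10 mod 35 = 30
5^11 mod 35 = 10
5^12 mod 35 = 15
5^13 mod 35 = 5
5^14 mod 35 = 25
5^15 mod 35 = 20
5^16 mod 35 = 30
5^17 mod 35 = 10
5^18 mod 35 = 15
5^19 mod 35 = 5
5^20 mod 35 = 25


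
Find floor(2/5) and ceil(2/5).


2/5 = 0.4000
floor = 0
ceil = 1

floor = 0, ceil = 1


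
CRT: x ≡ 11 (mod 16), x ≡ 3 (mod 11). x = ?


M = 16*11 = 176
M1 = M/16 = 11, M2 = M/11 = 16
M1^(-1) mod 16 = 3, M2^(-1) mod 11 = 9
x = 11*11*3 + 3*16*9 = 795
795 mod 176 = 91
Check: 91 mod 16 = 11 ✓, 91 mod 11 = 3 ✓

x ≡ 91 (mod 176)


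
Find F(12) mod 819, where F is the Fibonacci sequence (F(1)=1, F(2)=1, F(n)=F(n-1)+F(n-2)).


F(k) mod 819 for k=1..12:
1, 1, 2, 3, 5, 8, 13, 21, 34, 55, 89, 144
F(12) mod 819 = 144


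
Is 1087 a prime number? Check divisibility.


Check divisors up to sqrt(1087) = 32.9697
No divisors found.
1087 is prime.

Yes, 1087 is prime


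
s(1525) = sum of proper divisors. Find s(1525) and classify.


Proper divisors: 1, 5, 25, 61, 305
Sum = 1 + 5 + 25 + 61 + 305 = 397
397 < 1525 → deficient

s(1525) = 397 (deficient)


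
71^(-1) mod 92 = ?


Use the extended Euclidean algorithm on (92, 71); each row r = 92*s + 71*t:
r=92, s=1, t=0
r=71, s=0, t=1
q=1: r=21, s=1, t=-1   [92*(1) + 71*(-1) = 21]
q=3: r=8, s=-3, t=4   [92*(-3) + 71*(4) = 8]
q=2: r=5, s=7, t=-9   [92*(7) + 71*(-9) = 5]
q=1: r=3, s=-10, t=13   [92*(-10) + 71*(13) = 3]
q=1: r=2, s=17, t=-22   [92*(17) + 71*(-22) = 2]
q=1: r=1, s=-27, t=35   [92*(-27) + 71*(35) = 1]
q=2: r=0, s=71, t=-92   [92*(71) + 71*(-92) = 0]
GCD = 1 with t = 35, so 71*(35) ≡ 1 (mod 92)
Inverse = 35 mod 92 = 35
Check: 71 * 35 = 2485 ≡ 1 (mod 92)

71^(-1) ≡ 35 (mod 92)


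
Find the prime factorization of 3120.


3120 / 2 = 1560
1560 / 2 = 780
780 / 2 = 390
390 / 2 = 195
195 / 3 = 65
65 / 5 = 13
13 / 13 = 1
3120 = 2^4 × 3 × 5 × 13


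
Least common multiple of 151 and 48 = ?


GCD(151, 48) = 1
LCM = 151*48/1 = 7248/1 = 7248

LCM = 7248


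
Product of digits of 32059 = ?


3 × 2 × 0 × 5 × 9 = 0


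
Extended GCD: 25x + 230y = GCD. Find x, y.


Tabular extended Euclidean (each row: r = 25*s + 230*t):
r=25, s=1, t=0
r=230, s=0, t=1
q=0: r=25, s=1, t=0   [25*(1) + 230*(0) = 25]
q=9: r=5, s=-9, t=1   [25*(-9) + 230*(1) = 5]
q=5: r=0, s=46, t=-5   [25*(46) + 230*(-5) = 0]
GCD = 5; from the row with r=5: x=-9, y=1
Check: 25*(-9) + 230*(1) = -225 + 230 = 5

GCD = 5, x = -9, y = 1


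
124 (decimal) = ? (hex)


124 (base 10) = 124 (decimal)
124 (decimal) = 7C (base 16)


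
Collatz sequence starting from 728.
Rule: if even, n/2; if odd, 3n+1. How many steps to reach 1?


728 → 364 → 182 → 91 → 274 → 137 → 412 → 206 → 103 → 310 → 155 → 466 → 233 → 700 → 350 → 175 → 526 → 263 → 790 → 395 → 1186 → 593 → 1780 → 890 → 445 → 1336 → 668 → 334 → 167 → 502 → 251 → 754 → 377 → 1132 → 566 → 283 → 850 → 425 → 1276 → 638 → 319 → 958 → 479 → 1438 → 719 → 2158 → 1079 → 3238 → 1619 → 4858 → 2429 → 7288 → 3644 → 1822 → 911 → 2734 → 1367 → 4102 → 2051 → 6154 → 3077 → 9232 → 4616 → 2308 → 1154 → 577 → 1732 → 866 → 433 → 1300 → 650 → 325 → 976 → 488 → 244 → 122 → 61 → 184 → 92 → 46 → 23 → 70 → 35 → 106 → 53 → 160 → 80 → 40 → 20 → 10 → 5 → 16 → 8 → 4 → 2 → 1
Total steps = 95

95 steps


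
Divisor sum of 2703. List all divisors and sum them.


Divisors of 2703: 1, 3, 17, 51, 53, 159, 901, 2703
Sum = 1 + 3 + 17 + 51 + 53 + 159 + 901 + 2703 = 3888

σ(2703) = 3888


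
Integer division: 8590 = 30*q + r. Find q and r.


8590 = 30 * 286 + 10
Check: 8580 + 10 = 8590

q = 286, r = 10


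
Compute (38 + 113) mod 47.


38 + 113 = 151
151 mod 47 = 10


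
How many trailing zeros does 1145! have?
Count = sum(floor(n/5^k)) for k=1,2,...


floor(1145/5) = 229
floor(1145/25) = 45
floor(1145/125) = 9
floor(1145/625) = 1
Total = 284

284 trailing zeros


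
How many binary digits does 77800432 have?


77800432 in base 2 = 100101000110010001111110000
Number of digits = 27

27 digits (base 2)


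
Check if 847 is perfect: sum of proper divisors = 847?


Proper divisors of 847: 1, 7, 11, 77, 121
Sum = 1 + 7 + 11 + 77 + 121 = 217

No, 847 is not perfect (217 ≠ 847)


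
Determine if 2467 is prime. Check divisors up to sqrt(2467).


Check divisors up to sqrt(2467) = 49.6689
No divisors found.
2467 is prime.

Yes, 2467 is prime


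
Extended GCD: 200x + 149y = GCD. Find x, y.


Tabular extended Euclidean (each row: r = 200*s + 149*t):
r=200, s=1, t=0
r=149, s=0, t=1
q=1: r=51, s=1, t=-1   [200*(1) + 149*(-1) = 51]
q=2: r=47, s=-2, t=3   [200*(-2) + 149*(3) = 47]
q=1: r=4, s=3, t=-4   [200*(3) + 149*(-4) = 4]
q=11: r=3, s=-35, t=47   [200*(-35) + 149*(47) = 3]
q=1: r=1, s=38, t=-51   [200*(38) + 149*(-51) = 1]
q=3: r=0, s=-149, t=200   [200*(-149) + 149*(200) = 0]
GCD = 1; from the row with r=1: x=38, y=-51
Check: 200*(38) + 149*(-51) = 7600 - 7599 = 1

GCD = 1, x = 38, y = -51


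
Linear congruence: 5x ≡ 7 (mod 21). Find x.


GCD(5, 21) = 1, unique solution
a^(-1) mod 21 = 17
x = 17 * 7 mod 21 = 14

x ≡ 14 (mod 21)


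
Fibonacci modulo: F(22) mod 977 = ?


F(k) mod 977 for k=1..22:
1, 1, 2, 3, 5, 8, 13, 21, 34, 55, 89, 144, 233, 377, 610, 10, 620, 630, 273, 903, 199, 125
F(22) mod 977 = 125


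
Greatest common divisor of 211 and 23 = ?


211 = 9 * 23 + 4
23 = 5 * 4 + 3
4 = 1 * 3 + 1
3 = 3 * 1 + 0
GCD = 1


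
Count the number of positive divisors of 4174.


4174 = 2^1 × 2087^1
d(4174) = (1+1) × (1+1) = 4

4 divisors


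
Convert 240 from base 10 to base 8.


240 (base 10) = 240 (decimal)
240 (decimal) = 360 (base 8)


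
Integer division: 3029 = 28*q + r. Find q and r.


3029 = 28 * 108 + 5
Check: 3024 + 5 = 3029

q = 108, r = 5


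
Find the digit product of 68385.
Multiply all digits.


6 × 8 × 3 × 8 × 5 = 5760


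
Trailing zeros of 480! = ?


floor(480/5) = 96
floor(480/25) = 19
floor(480/125) = 3
Total = 118

118 trailing zeros


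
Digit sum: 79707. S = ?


7 + 9 + 7 + 0 + 7 = 30


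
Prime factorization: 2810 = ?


2810 / 2 = 1405
1405 / 5 = 281
281 / 281 = 1
2810 = 2 × 5 × 281


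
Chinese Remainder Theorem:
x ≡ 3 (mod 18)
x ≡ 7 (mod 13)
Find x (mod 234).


M = 18*13 = 234
M1 = M/18 = 13, M2 = M/13 = 18
M1^(-1) mod 18 = 7, M2^(-1) mod 13 = 8
x = 3*13*7 + 7*18*8 = 1281
1281 mod 234 = 111
Check: 111 mod 18 = 3 ✓, 111 mod 13 = 7 ✓

x ≡ 111 (mod 234)


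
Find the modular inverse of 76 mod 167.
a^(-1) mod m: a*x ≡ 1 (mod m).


Use the extended Euclidean algorithm on (167, 76); each row r = 167*s + 76*t:
r=167, s=1, t=0
r=76, s=0, t=1
q=2: r=15, s=1, t=-2   [167*(1) + 76*(-2) = 15]
q=5: r=1, s=-5, t=11   [167*(-5) + 76*(11) = 1]
q=15: r=0, s=76, t=-167   [167*(76) + 76*(-167) = 0]
GCD = 1 with t = 11, so 76*(11) ≡ 1 (mod 167)
Inverse = 11 mod 167 = 11
Check: 76 * 11 = 836 ≡ 1 (mod 167)

76^(-1) ≡ 11 (mod 167)


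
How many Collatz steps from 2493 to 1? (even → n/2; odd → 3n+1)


2493 → 7480 → 3740 → 1870 → 935 → 2806 → 1403 → 4210 → 2105 → 6316 → 3158 → 1579 → 4738 → 2369 → 7108 → 3554 → 1777 → 5332 → 2666 → 1333 → 4000 → 2000 → 1000 → 500 → 250 → 125 → 376 → 188 → 94 → 47 → 142 → 71 → 214 → 107 → 322 → 161 → 484 → 242 → 121 → 364 → 182 → 91 → 274 → 137 → 412 → 206 → 103 → 310 → 155 → 466 → 233 → 700 → 350 → 175 → 526 → 263 → 790 → 395 → 1186 → 593 → 1780 → 890 → 445 → 1336 → 668 → 334 → 167 → 502 → 251 → 754 → 377 → 1132 → 566 → 283 → 850 → 425 → 1276 → 638 → 319 → 958 → 479 → 1438 → 719 → 2158 → 1079 → 3238 → 1619 → 4858 → 2429 → 7288 → 3644 → 1822 → 911 → 2734 → 1367 → 4102 → 2051 → 6154 → 3077 → 9232 → 4616 → 2308 → 1154 → 577 → 1732 → 866 → 433 → 1300 → 650 → 325 → 976 → 488 → 244 → 122 → 61 → 184 → 92 → 46 → 23 → 70 → 35 → 106 → 53 → 160 → 80 → 40 → 20 → 10 → 5 → 16 → 8 → 4 → 2 → 1
Total steps = 133

133 steps


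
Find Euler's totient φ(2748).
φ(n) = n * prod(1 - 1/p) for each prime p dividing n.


2748 = 2^2 × 3 × 229
Prime factors: 2, 3, 229
φ(2748) = 2748 × (1-1/2) × (1-1/3) × (1-1/229)
= 2748 × 1/2 × 2/3 × 228/229 = 912

φ(2748) = 912


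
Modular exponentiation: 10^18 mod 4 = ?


10^1 mod 4 = 2
10^2 mod 4 = 0
10^3 mod 4 = 0
10^4 mod 4 = 0
10^5 mod 4 = 0
10^6 mod 4 = 0
10^7 mod 4 = 0
10^8 mod 4 = 0
10^9 mod 4 = 0
10^10 mod 4 = 0
10^11 mod 4 = 0
10^12 mod 4 = 0
10^13 mod 4 = 0
10^14 mod 4 = 0
10^15 mod 4 = 0
10^16 mod 4 = 0
10^17 mod 4 = 0
10^18 mod 4 = 0


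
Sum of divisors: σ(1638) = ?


Divisors of 1638: 1, 2, 3, 6, 7, 9, 13, 14, 18, 21, 26, 39, 42, 63, 78, 91, 117, 126, 182, 234, 273, 546, 819, 1638
Sum = 1 + 2 + 3 + 6 + 7 + 9 + 13 + 14 + 18 + 21 + 26 + 39 + 42 + 63 + 78 + 91 + 117 + 126 + 182 + 234 + 273 + 546 + 819 + 1638 = 4368

σ(1638) = 4368


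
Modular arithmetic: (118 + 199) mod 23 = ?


118 + 199 = 317
317 mod 23 = 18


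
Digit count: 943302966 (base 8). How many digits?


943302966 in base 8 = 7016324466
Number of digits = 10

10 digits (base 8)


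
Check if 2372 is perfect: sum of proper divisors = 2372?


Proper divisors of 2372: 1, 2, 4, 593, 1186
Sum = 1 + 2 + 4 + 593 + 1186 = 1786

No, 2372 is not perfect (1786 ≠ 2372)


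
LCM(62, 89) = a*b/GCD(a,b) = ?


GCD(62, 89) = 1
LCM = 62*89/1 = 5518/1 = 5518

LCM = 5518


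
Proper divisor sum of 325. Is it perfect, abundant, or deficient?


Proper divisors: 1, 5, 13, 25, 65
Sum = 1 + 5 + 13 + 25 + 65 = 109
109 < 325 → deficient

s(325) = 109 (deficient)


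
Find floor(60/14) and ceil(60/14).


60/14 = 4.2857
floor = 4
ceil = 5

floor = 4, ceil = 5


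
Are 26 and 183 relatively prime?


Euclidean algorithm:
183 = 7 * 26 + 1
26 = 26 * 1 + 0
GCD(26, 183) = 1

Yes, coprime (GCD = 1)


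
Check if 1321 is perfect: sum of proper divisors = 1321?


Proper divisors of 1321: 1
Sum = 1 = 1

No, 1321 is not perfect (1 ≠ 1321)


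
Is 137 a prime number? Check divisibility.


Check divisors up to sqrt(137) = 11.7047
No divisors found.
137 is prime.

Yes, 137 is prime


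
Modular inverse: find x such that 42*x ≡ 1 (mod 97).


Use the extended Euclidean algorithm on (97, 42); each row r = 97*s + 42*t:
r=97, s=1, t=0
r=42, s=0, t=1
q=2: r=13, s=1, t=-2   [97*(1) + 42*(-2) = 13]
q=3: r=3, s=-3, t=7   [97*(-3) + 42*(7) = 3]
q=4: r=1, s=13, t=-30   [97*(13) + 42*(-30) = 1]
q=3: r=0, s=-42, t=97   [97*(-42) + 42*(97) = 0]
GCD = 1 with t = -30, so 42*(-30) ≡ 1 (mod 97)
Inverse = -30 mod 97 = 67
Check: 42 * 67 = 2814 ≡ 1 (mod 97)

42^(-1) ≡ 67 (mod 97)


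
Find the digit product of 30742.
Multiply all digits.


3 × 0 × 7 × 4 × 2 = 0


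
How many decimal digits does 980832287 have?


980832287 has 9 digits in base 10
floor(log10(980832287)) + 1 = floor(8.9916) + 1 = 9

9 digits (base 10)


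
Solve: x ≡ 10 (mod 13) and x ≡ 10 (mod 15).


M = 13*15 = 195
M1 = M/13 = 15, M2 = M/15 = 13
M1^(-1) mod 13 = 7, M2^(-1) mod 15 = 7
x = 10*15*7 + 10*13*7 = 1960
1960 mod 195 = 10
Check: 10 mod 13 = 10 ✓, 10 mod 15 = 10 ✓

x ≡ 10 (mod 195)


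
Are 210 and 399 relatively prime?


Euclidean algorithm:
399 = 1 * 210 + 189
210 = 1 * 189 + 21
189 = 9 * 21 + 0
GCD(210, 399) = 21

No, not coprime (GCD = 21)


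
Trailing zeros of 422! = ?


floor(422/5) = 84
floor(422/25) = 16
floor(422/125) = 3
Total = 103

103 trailing zeros


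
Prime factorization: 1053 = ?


1053 / 3 = 351
351 / 3 = 117
117 / 3 = 39
39 / 3 = 13
13 / 13 = 1
1053 = 3^4 × 13


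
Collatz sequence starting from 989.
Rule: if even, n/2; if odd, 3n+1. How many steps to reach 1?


989 → 2968 → 1484 → 742 → 371 → 1114 → 557 → 1672 → 836 → 418 → 209 → 628 → 314 → 157 → 472 → 236 → 118 → 59 → 178 → 89 → 268 → 134 → 67 → 202 → 101 → 304 → 152 → 76 → 38 → 19 → 58 → 29 → 88 → 44 → 22 → 11 → 34 → 17 → 52 → 26 → 13 → 40 → 20 → 10 → 5 → 16 → 8 → 4 → 2 → 1
Total steps = 49

49 steps


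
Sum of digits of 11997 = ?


1 + 1 + 9 + 9 + 7 = 27


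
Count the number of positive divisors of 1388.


1388 = 2^2 × 347^1
d(1388) = (2+1) × (1+1) = 6

6 divisors


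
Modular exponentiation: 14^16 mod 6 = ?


14^1 mod 6 = 2
14^2 mod 6 = 4
14^3 mod 6 = 2
14^4 mod 6 = 4
14^5 mod 6 = 2
14^6 mod 6 = 4
14^7 mod 6 = 2
14^8 mod 6 = 4
14^9 mod 6 = 2
14^10 mod 6 = 4
14^11 mod 6 = 2
14^12 mod 6 = 4
14^13 mod 6 = 2
14^14 mod 6 = 4
14^15 mod 6 = 2
14^16 mod 6 = 4


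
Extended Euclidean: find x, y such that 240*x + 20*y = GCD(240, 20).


Tabular extended Euclidean (each row: r = 240*s + 20*t):
r=240, s=1, t=0
r=20, s=0, t=1
q=12: r=0, s=1, t=-12   [240*(1) + 20*(-12) = 0]
GCD = 20; from the row with r=20: x=0, y=1
Check: 240*(0) + 20*(1) = 0 + 20 = 20

GCD = 20, x = 0, y = 1


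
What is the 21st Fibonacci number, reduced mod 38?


F(k) mod 38 for k=1..21:
1, 1, 2, 3, 5, 8, 13, 21, 34, 17, 13, 30, 5, 35, 2, 37, 1, 0, 1, 1, 2
F(21) mod 38 = 2


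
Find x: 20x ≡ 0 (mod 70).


GCD(20, 70) = 10 divides 0
Divide: 2x ≡ 0 (mod 7)
x ≡ 0 (mod 7)


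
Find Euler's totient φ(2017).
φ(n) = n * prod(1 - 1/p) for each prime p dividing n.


2017 = 2017
Prime factors: 2017
φ(2017) = 2017 × (1-1/2017)
= 2017 × 2016/2017 = 2016

φ(2017) = 2016


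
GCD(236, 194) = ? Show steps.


236 = 1 * 194 + 42
194 = 4 * 42 + 26
42 = 1 * 26 + 16
26 = 1 * 16 + 10
16 = 1 * 10 + 6
10 = 1 * 6 + 4
6 = 1 * 4 + 2
4 = 2 * 2 + 0
GCD = 2


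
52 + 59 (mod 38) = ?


52 + 59 = 111
111 mod 38 = 35


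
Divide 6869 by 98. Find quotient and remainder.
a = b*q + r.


6869 = 98 * 70 + 9
Check: 6860 + 9 = 6869

q = 70, r = 9


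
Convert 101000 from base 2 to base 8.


101000 (base 2) = 40 (decimal)
40 (decimal) = 50 (base 8)


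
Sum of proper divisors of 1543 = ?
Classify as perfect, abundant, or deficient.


Proper divisors: 1
Sum = 1 = 1
1 < 1543 → deficient

s(1543) = 1 (deficient)


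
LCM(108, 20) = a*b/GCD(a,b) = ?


GCD(108, 20) = 4
LCM = 108*20/4 = 2160/4 = 540

LCM = 540


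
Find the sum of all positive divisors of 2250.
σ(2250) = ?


Divisors of 2250: 1, 2, 3, 5, 6, 9, 10, 15, 18, 25, 30, 45, 50, 75, 90, 125, 150, 225, 250, 375, 450, 750, 1125, 2250
Sum = 1 + 2 + 3 + 5 + 6 + 9 + 10 + 15 + 18 + 25 + 30 + 45 + 50 + 75 + 90 + 125 + 150 + 225 + 250 + 375 + 450 + 750 + 1125 + 2250 = 6084

σ(2250) = 6084


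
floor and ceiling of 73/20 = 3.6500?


73/20 = 3.6500
floor = 3
ceil = 4

floor = 3, ceil = 4


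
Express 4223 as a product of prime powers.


4223 / 41 = 103
103 / 103 = 1
4223 = 41 × 103


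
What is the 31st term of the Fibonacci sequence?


Sequence: 1, 1, 2, 3, 5, 8, 13, 21, 34, 55, 89, 144, 233, 377, 610, 987, 1597, 2584, 4181, 6765, 10946, 17711, 28657, 46368, 75025, 121393, 196418, 317811, 514229, 832040, 1346269
F(31) = 1346269


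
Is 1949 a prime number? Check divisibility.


Check divisors up to sqrt(1949) = 44.1475
No divisors found.
1949 is prime.

Yes, 1949 is prime


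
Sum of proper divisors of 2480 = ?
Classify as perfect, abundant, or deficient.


Proper divisors: 1, 2, 4, 5, 8, 10, 16, 20, 31, 40, 62, 80, 124, 155, 248, 310, 496, 620, 1240
Sum = 1 + 2 + 4 + 5 + 8 + 10 + 16 + 20 + 31 + 40 + 62 + 80 + 124 + 155 + 248 + 310 + 496 + 620 + 1240 = 3472
3472 > 2480 → abundant

s(2480) = 3472 (abundant)


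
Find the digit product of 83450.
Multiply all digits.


8 × 3 × 4 × 5 × 0 = 0


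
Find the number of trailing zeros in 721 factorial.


floor(721/5) = 144
floor(721/25) = 28
floor(721/125) = 5
floor(721/625) = 1
Total = 178

178 trailing zeros


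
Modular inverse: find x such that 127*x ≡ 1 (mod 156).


Use the extended Euclidean algorithm on (156, 127); each row r = 156*s + 127*t:
r=156, s=1, t=0
r=127, s=0, t=1
q=1: r=29, s=1, t=-1   [156*(1) + 127*(-1) = 29]
q=4: r=11, s=-4, t=5   [156*(-4) + 127*(5) = 11]
q=2: r=7, s=9, t=-11   [156*(9) + 127*(-11) = 7]
q=1: r=4, s=-13, t=16   [156*(-13) + 127*(16) = 4]
q=1: r=3, s=22, t=-27   [156*(22) + 127*(-27) = 3]
q=1: r=1, s=-35, t=43   [156*(-35) + 127*(43) = 1]
q=3: r=0, s=127, t=-156   [156*(127) + 127*(-156) = 0]
GCD = 1 with t = 43, so 127*(43) ≡ 1 (mod 156)
Inverse = 43 mod 156 = 43
Check: 127 * 43 = 5461 ≡ 1 (mod 156)

127^(-1) ≡ 43 (mod 156)


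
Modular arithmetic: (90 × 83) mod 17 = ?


90 × 83 = 7470
7470 mod 17 = 7


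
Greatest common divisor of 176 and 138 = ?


176 = 1 * 138 + 38
138 = 3 * 38 + 24
38 = 1 * 24 + 14
24 = 1 * 14 + 10
14 = 1 * 10 + 4
10 = 2 * 4 + 2
4 = 2 * 2 + 0
GCD = 2


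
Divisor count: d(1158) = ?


1158 = 2^1 × 3^1 × 193^1
d(1158) = (1+1) × (1+1) × (1+1) = 8

8 divisors


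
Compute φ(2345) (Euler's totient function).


2345 = 5 × 7 × 67
Prime factors: 5, 7, 67
φ(2345) = 2345 × (1-1/5) × (1-1/7) × (1-1/67)
= 2345 × 4/5 × 6/7 × 66/67 = 1584

φ(2345) = 1584


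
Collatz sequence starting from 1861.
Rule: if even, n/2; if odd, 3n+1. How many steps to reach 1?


1861 → 5584 → 2792 → 1396 → 698 → 349 → 1048 → 524 → 262 → 131 → 394 → 197 → 592 → 296 → 148 → 74 → 37 → 112 → 56 → 28 → 14 → 7 → 22 → 11 → 34 → 17 → 52 → 26 → 13 → 40 → 20 → 10 → 5 → 16 → 8 → 4 → 2 → 1
Total steps = 37

37 steps


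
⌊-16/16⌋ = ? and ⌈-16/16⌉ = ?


-16/16 = -1.0000
floor = -1
ceil = -1

floor = -1, ceil = -1


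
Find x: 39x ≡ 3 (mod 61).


GCD(39, 61) = 1, unique solution
a^(-1) mod 61 = 36
x = 36 * 3 mod 61 = 47

x ≡ 47 (mod 61)


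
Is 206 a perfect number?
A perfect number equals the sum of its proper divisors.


Proper divisors of 206: 1, 2, 103
Sum = 1 + 2 + 103 = 106

No, 206 is not perfect (106 ≠ 206)


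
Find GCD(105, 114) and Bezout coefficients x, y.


Tabular extended Euclidean (each row: r = 105*s + 114*t):
r=105, s=1, t=0
r=114, s=0, t=1
q=0: r=105, s=1, t=0   [105*(1) + 114*(0) = 105]
q=1: r=9, s=-1, t=1   [105*(-1) + 114*(1) = 9]
q=11: r=6, s=12, t=-11   [105*(12) + 114*(-11) = 6]
q=1: r=3, s=-13, t=12   [105*(-13) + 114*(12) = 3]
q=2: r=0, s=38, t=-35   [105*(38) + 114*(-35) = 0]
GCD = 3; from the row with r=3: x=-13, y=12
Check: 105*(-13) + 114*(12) = -1365 + 1368 = 3

GCD = 3, x = -13, y = 12


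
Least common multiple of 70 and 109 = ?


GCD(70, 109) = 1
LCM = 70*109/1 = 7630/1 = 7630

LCM = 7630


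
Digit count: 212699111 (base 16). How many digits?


212699111 in base 16 = CAD87E7
Number of digits = 7

7 digits (base 16)


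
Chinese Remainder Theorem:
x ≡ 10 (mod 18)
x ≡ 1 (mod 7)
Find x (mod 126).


M = 18*7 = 126
M1 = M/18 = 7, M2 = M/7 = 18
M1^(-1) mod 18 = 13, M2^(-1) mod 7 = 2
x = 10*7*13 + 1*18*2 = 946
946 mod 126 = 64
Check: 64 mod 18 = 10 ✓, 64 mod 7 = 1 ✓

x ≡ 64 (mod 126)


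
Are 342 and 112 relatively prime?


Euclidean algorithm:
342 = 3 * 112 + 6
112 = 18 * 6 + 4
6 = 1 * 4 + 2
4 = 2 * 2 + 0
GCD(342, 112) = 2

No, not coprime (GCD = 2)


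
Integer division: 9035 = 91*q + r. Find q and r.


9035 = 91 * 99 + 26
Check: 9009 + 26 = 9035

q = 99, r = 26


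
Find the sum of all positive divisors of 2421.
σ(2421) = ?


Divisors of 2421: 1, 3, 9, 269, 807, 2421
Sum = 1 + 3 + 9 + 269 + 807 + 2421 = 3510

σ(2421) = 3510


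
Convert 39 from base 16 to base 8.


39 (base 16) = 57 (decimal)
57 (decimal) = 71 (base 8)


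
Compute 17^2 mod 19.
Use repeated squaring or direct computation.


17^1 mod 19 = 17
17^2 mod 19 = 4


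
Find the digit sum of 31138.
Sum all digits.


3 + 1 + 1 + 3 + 8 = 16


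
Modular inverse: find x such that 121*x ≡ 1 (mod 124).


Use the extended Euclidean algorithm on (124, 121); each row r = 124*s + 121*t:
r=124, s=1, t=0
r=121, s=0, t=1
q=1: r=3, s=1, t=-1   [124*(1) + 121*(-1) = 3]
q=40: r=1, s=-40, t=41   [124*(-40) + 121*(41) = 1]
q=3: r=0, s=121, t=-124   [124*(121) + 121*(-124) = 0]
GCD = 1 with t = 41, so 121*(41) ≡ 1 (mod 124)
Inverse = 41 mod 124 = 41
Check: 121 * 41 = 4961 ≡ 1 (mod 124)

121^(-1) ≡ 41 (mod 124)


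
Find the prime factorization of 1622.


1622 / 2 = 811
811 / 811 = 1
1622 = 2 × 811


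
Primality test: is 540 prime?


540 / 2 = 270 (exact division)
540 is NOT prime.

No, 540 is not prime


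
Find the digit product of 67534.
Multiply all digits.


6 × 7 × 5 × 3 × 4 = 2520


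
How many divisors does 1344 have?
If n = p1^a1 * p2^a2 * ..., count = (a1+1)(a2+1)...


1344 = 2^6 × 3^1 × 7^1
d(1344) = (6+1) × (1+1) × (1+1) = 28

28 divisors


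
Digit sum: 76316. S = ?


7 + 6 + 3 + 1 + 6 = 23


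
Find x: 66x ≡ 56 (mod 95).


GCD(66, 95) = 1, unique solution
a^(-1) mod 95 = 36
x = 36 * 56 mod 95 = 21

x ≡ 21 (mod 95)


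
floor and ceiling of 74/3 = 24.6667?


74/3 = 24.6667
floor = 24
ceil = 25

floor = 24, ceil = 25


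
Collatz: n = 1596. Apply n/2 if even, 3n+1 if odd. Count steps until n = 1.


1596 → 798 → 399 → 1198 → 599 → 1798 → 899 → 2698 → 1349 → 4048 → 2024 → 1012 → 506 → 253 → 760 → 380 → 190 → 95 → 286 → 143 → 430 → 215 → 646 → 323 → 970 → 485 → 1456 → 728 → 364 → 182 → 91 → 274 → 137 → 412 → 206 → 103 → 310 → 155 → 466 → 233 → 700 → 350 → 175 → 526 → 263 → 790 → 395 → 1186 → 593 → 1780 → 890 → 445 → 1336 → 668 → 334 → 167 → 502 → 251 → 754 → 377 → 1132 → 566 → 283 → 850 → 425 → 1276 → 638 → 319 → 958 → 479 → 1438 → 719 → 2158 → 1079 → 3238 → 1619 → 4858 → 2429 → 7288 → 3644 → 1822 → 911 → 2734 → 1367 → 4102 → 2051 → 6154 → 3077 → 9232 → 4616 → 2308 → 1154 → 577 → 1732 → 866 → 433 → 1300 → 650 → 325 → 976 → 488 → 244 → 122 → 61 → 184 → 92 → 46 → 23 → 70 → 35 → 106 → 53 → 160 → 80 → 40 → 20 → 10 → 5 → 16 → 8 → 4 → 2 → 1
Total steps = 122

122 steps


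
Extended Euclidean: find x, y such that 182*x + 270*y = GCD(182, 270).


Tabular extended Euclidean (each row: r = 182*s + 270*t):
r=182, s=1, t=0
r=270, s=0, t=1
q=0: r=182, s=1, t=0   [182*(1) + 270*(0) = 182]
q=1: r=88, s=-1, t=1   [182*(-1) + 270*(1) = 88]
q=2: r=6, s=3, t=-2   [182*(3) + 270*(-2) = 6]
q=14: r=4, s=-43, t=29   [182*(-43) + 270*(29) = 4]
q=1: r=2, s=46, t=-31   [182*(46) + 270*(-31) = 2]
q=2: r=0, s=-135, t=91   [182*(-135) + 270*(91) = 0]
GCD = 2; from the row with r=2: x=46, y=-31
Check: 182*(46) + 270*(-31) = 8372 - 8370 = 2

GCD = 2, x = 46, y = -31


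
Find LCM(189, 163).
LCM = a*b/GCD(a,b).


GCD(189, 163) = 1
LCM = 189*163/1 = 30807/1 = 30807

LCM = 30807


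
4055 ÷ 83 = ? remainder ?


4055 = 83 * 48 + 71
Check: 3984 + 71 = 4055

q = 48, r = 71
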